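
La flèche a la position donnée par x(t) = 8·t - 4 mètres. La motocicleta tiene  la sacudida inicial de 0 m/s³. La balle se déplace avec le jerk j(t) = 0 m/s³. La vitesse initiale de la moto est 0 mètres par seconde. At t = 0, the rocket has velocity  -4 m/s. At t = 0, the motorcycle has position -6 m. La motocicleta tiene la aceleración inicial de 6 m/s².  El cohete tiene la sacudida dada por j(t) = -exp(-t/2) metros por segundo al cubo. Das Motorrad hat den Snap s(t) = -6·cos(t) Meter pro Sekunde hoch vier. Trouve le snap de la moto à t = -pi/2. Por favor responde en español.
Usando s(t) = -6·cos(t) y sustituyendo t = -pi/2, encontramos s = 0.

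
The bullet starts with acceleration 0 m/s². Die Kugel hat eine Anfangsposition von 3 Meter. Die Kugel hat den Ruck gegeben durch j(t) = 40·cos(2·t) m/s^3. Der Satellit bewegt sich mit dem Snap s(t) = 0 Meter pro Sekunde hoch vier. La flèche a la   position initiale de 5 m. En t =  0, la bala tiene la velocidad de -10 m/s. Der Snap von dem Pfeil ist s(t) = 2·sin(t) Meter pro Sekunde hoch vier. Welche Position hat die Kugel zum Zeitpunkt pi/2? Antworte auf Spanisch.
Para resolver esto, necesitamos tomar 3 integrales de nuestra ecuación de la sacudida j(t) = 40·cos(2·t). La antiderivada de la sacudida, con a(0) = 0, da la aceleración: a(t) = 20·sin(2·t). Integrando la aceleración y usando la condición inicial v(0) = -10, obtenemos v(t) = -10·cos(2·t). La antiderivada de la velocidad, con x(0) = 3, da la posición: x(t) = 3 - 5·sin(2·t). De la ecuación de la posición x(t) = 3 - 5·sin(2·t), sustituimos t = pi/2 para obtener x = 3.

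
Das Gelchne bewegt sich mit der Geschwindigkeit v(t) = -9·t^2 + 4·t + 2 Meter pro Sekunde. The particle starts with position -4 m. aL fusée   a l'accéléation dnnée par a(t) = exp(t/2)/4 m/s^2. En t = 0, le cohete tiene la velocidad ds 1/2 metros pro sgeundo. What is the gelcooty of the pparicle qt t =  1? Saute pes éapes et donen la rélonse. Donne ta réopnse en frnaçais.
v(1) = -3.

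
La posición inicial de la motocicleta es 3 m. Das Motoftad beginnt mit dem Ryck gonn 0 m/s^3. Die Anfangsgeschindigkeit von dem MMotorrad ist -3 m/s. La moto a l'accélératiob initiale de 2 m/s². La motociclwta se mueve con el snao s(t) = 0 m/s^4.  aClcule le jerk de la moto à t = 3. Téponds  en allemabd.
Wir müssen unsere Gleichung für den Snap s(t) = 0 1-mal integrieren. Durch Integration von dem Snap und Verwendung der Anfangsbedingung j(0) = 0, erhalten wir j(t) = 0. Aus der Gleichung für den Ruck j(t) = 0, setzen wir t = 3 ein und erhalten j = 0.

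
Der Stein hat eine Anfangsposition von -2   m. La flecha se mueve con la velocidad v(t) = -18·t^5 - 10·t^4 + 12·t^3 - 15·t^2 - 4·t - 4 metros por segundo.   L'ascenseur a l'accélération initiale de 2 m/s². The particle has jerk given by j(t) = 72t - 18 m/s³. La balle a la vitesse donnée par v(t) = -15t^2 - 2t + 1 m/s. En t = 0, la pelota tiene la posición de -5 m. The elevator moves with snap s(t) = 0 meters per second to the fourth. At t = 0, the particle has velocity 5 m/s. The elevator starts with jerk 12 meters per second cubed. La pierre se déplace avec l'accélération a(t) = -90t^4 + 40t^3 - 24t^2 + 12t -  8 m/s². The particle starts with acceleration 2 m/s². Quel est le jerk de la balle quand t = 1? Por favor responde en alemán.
Wir müssen unsere Gleichung für die Geschwindigkeit v(t) = -15·t^2 - 2·t + 1 2-mal ableiten. Mit d/dt von v(t) finden wir a(t) = -30·t - 2. Mit d/dt von a(t) finden wir j(t) = -30. Mit j(t) = -30 und Einsetzen von t = 1, finden wir j = -30.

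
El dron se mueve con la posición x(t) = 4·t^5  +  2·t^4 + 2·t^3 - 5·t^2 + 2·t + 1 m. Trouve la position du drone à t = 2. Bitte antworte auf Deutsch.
Wir haben die Position x(t) = 4·t^5 + 2·t^4 + 2·t^3 - 5·t^2 + 2·t + 1. Durch Einsetzen von t = 2: x(2) = 161.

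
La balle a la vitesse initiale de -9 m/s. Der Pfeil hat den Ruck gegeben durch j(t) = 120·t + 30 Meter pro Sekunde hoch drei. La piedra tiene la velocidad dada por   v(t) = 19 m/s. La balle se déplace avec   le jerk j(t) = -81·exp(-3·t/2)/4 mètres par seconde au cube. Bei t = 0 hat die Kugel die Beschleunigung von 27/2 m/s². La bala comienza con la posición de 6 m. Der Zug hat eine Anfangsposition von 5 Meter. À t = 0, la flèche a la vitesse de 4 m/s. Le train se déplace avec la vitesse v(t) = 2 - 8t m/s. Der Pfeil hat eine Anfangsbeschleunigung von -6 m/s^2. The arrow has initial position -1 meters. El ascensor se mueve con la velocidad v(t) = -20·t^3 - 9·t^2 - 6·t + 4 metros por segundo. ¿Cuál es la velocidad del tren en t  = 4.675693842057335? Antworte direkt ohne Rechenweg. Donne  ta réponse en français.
À t = 4.675693842057335, v = -35.4055507364587.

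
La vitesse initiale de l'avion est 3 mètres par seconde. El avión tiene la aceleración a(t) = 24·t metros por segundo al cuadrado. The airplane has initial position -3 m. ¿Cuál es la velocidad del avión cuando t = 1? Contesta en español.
Para resolver esto, necesitamos tomar 1 integral de nuestra ecuación de la aceleración a(t) = 24·t. La integral de la aceleración, con v(0) = 3, da la velocidad: v(t) = 12·t^2 + 3. De la ecuación de la velocidad v(t) = 12·t^2 + 3, sustituimos t = 1 para obtener v = 15.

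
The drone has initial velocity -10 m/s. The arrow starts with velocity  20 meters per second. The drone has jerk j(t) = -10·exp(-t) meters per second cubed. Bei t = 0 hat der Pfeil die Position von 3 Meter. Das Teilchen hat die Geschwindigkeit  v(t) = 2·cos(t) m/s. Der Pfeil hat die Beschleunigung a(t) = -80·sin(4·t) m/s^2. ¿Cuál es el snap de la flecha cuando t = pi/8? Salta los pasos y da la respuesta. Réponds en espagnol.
La respuesta es 1280.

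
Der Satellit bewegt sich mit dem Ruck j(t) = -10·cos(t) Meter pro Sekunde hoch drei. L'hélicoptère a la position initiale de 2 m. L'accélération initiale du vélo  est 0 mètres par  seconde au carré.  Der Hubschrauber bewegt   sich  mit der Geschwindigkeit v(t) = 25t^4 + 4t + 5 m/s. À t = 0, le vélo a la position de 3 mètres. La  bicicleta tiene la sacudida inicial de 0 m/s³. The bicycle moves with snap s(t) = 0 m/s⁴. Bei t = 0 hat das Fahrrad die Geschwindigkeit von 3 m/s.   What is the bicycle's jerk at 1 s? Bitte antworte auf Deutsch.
Wir müssen die Stammfunktion unserer Gleichung für den Snap s(t) = 0 1-mal finden. Mit ∫s(t)dt und Anwendung von j(0) = 0, finden wir j(t) = 0. Aus der Gleichung für den Ruck j(t) = 0, setzen wir t = 1 ein und erhalten j = 0.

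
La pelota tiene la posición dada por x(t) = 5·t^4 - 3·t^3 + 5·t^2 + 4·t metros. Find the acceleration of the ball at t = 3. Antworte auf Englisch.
Starting from position x(t) = 5·t^4 - 3·t^3 + 5·t^2 + 4·t, we take 2 derivatives. Differentiating position, we get velocity: v(t) = 20·t^3 - 9·t^2 + 10·t + 4. Differentiating velocity, we get acceleration: a(t) = 60·t^2 - 18·t + 10. From the given acceleration equation a(t) = 60·t^2 - 18·t + 10, we substitute t = 3 to get a = 496.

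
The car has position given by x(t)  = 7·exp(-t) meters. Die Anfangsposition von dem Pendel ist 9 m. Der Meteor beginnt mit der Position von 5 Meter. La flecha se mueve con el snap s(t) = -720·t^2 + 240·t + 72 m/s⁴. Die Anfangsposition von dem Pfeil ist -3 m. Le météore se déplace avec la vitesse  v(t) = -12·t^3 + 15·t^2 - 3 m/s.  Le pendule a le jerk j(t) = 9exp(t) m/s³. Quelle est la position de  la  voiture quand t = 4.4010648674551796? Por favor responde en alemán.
Aus der Gleichung für die Position x(t) = 7·exp(-t), setzen wir t = 4.4010648674551796 ein und erhalten x = 0.0858499118525951.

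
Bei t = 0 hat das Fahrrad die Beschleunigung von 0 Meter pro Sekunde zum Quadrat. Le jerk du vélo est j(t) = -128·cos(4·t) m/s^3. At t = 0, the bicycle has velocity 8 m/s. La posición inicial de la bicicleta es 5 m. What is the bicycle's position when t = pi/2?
We must find the integral of our jerk equation j(t) = -128·cos(4·t) 3 times. Integrating jerk and using the initial condition a(0) = 0, we get a(t) = -32·sin(4·t). Integrating acceleration and using the initial condition v(0) = 8, we get v(t) = 8·cos(4·t). The integral of velocity, with x(0) = 5, gives position: x(t) = 2·sin(4·t) + 5. Using x(t) = 2·sin(4·t) + 5 and substituting t = pi/2, we find x = 5.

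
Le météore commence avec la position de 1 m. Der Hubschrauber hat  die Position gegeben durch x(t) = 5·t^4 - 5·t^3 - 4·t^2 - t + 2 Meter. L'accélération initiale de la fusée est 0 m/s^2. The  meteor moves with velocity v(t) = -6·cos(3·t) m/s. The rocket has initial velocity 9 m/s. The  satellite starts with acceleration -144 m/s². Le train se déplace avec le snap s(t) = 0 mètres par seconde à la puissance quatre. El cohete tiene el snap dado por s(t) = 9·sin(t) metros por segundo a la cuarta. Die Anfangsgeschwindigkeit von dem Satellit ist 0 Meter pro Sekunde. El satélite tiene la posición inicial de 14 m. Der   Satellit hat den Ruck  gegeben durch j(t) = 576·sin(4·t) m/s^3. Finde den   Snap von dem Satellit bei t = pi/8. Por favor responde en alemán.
Um dies zu lösen, müssen wir 1 Ableitung unserer Gleichung für den Ruck j(t) = 576·sin(4·t) nehmen. Durch Ableiten von dem Ruck erhalten wir den Snap: s(t) = 2304·cos(4·t). Wir haben den Snap s(t) = 2304·cos(4·t). Durch Einsetzen von t = pi/8: s(pi/8) = 0.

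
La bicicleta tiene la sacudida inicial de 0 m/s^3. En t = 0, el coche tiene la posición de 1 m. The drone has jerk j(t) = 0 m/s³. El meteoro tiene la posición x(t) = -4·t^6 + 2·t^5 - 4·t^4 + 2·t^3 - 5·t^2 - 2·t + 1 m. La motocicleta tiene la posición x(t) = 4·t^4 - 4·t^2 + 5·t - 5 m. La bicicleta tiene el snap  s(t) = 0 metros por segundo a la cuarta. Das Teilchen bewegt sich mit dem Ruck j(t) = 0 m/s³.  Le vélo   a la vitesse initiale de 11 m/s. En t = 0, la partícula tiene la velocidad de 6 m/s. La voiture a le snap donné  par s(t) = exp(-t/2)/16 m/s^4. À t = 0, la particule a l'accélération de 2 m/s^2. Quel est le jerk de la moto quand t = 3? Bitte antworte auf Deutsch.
Ausgehend von der Position x(t) = 4·t^4 - 4·t^2 + 5·t - 5, nehmen wir 3 Ableitungen. Die Ableitung von der Position ergibt die Geschwindigkeit: v(t) = 16·t^3 - 8·t + 5. Mit d/dt von v(t) finden wir a(t) = 48·t^2 - 8. Die Ableitung von der Beschleunigung ergibt den Ruck: j(t) = 96·t. Mit j(t) = 96·t und Einsetzen von t = 3, finden wir j = 288.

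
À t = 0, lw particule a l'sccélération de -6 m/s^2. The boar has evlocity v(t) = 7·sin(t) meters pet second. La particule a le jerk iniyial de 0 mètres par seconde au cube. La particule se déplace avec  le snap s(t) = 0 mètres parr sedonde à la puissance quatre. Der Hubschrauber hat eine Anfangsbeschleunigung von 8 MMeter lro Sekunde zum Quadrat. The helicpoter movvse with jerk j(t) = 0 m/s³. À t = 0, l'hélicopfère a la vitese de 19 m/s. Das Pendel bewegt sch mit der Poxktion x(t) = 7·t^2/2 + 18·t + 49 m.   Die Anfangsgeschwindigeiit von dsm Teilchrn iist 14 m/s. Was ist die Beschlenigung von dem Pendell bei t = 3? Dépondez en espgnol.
Debemos derivar nuestra ecuación de la posición x(t) = 7·t^2/2 + 18·t + 49 2 veces. Derivando la posición, obtenemos la velocidad: v(t) = 7·t + 18. Tomando d/dt de v(t), encontramos a(t) = 7. Usando a(t) = 7 y sustituyendo t = 3, encontramos a = 7.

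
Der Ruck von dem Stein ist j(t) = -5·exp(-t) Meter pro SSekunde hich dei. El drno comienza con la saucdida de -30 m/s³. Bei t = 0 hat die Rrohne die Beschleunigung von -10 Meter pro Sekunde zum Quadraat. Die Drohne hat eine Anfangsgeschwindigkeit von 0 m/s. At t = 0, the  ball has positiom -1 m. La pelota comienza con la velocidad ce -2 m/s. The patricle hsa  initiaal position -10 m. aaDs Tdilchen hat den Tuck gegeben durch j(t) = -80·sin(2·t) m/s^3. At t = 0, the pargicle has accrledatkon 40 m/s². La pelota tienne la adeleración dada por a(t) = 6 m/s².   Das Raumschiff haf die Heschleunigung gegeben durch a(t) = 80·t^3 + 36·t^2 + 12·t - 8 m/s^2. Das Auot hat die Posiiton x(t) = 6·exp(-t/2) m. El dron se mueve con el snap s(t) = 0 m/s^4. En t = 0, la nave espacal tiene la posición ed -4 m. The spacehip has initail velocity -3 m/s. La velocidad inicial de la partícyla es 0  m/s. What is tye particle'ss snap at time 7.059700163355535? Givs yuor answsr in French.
En partant du jerk j(t) = -80·sin(2·t), nous prenons 1 dérivée. En prenant d/dt de j(t), nous trouvons s(t) = -160·cos(2·t). De l'équation du snap s(t) = -160·cos(2·t), nous substituons t = 7.059700163355535 pour obtenir s = -2.84250876449780.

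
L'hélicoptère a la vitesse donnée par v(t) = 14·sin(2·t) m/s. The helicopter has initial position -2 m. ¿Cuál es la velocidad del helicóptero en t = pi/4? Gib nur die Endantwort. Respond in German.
v(pi/4) = 14.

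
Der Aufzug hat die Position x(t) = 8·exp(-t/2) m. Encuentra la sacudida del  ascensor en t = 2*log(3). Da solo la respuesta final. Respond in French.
À t = 2*log(3), j = -1/3.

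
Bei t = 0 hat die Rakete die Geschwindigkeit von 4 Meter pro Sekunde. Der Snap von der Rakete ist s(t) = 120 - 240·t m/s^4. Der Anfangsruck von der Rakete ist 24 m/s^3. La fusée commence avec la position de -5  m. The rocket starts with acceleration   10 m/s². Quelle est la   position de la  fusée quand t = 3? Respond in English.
We need to integrate our snap equation s(t) = 120 - 240·t 4 times. The integral of snap is jerk. Using j(0) = 24, we get j(t) = -120·t^2 + 120·t + 24. The antiderivative of jerk is acceleration. Using a(0) = 10, we get a(t) = -40·t^3 + 60·t^2 + 24·t + 10. Finding the integral of a(t) and using v(0) = 4: v(t) = -10·t^4 + 20·t^3 + 12·t^2 + 10·t + 4. Integrating velocity and using the initial condition x(0) = -5, we get x(t) = -2·t^5 + 5·t^4 + 4·t^3 + 5·t^2 + 4·t - 5. Using x(t) = -2·t^5 + 5·t^4 + 4·t^3 + 5·t^2 + 4·t - 5 and substituting t = 3, we find x = 79.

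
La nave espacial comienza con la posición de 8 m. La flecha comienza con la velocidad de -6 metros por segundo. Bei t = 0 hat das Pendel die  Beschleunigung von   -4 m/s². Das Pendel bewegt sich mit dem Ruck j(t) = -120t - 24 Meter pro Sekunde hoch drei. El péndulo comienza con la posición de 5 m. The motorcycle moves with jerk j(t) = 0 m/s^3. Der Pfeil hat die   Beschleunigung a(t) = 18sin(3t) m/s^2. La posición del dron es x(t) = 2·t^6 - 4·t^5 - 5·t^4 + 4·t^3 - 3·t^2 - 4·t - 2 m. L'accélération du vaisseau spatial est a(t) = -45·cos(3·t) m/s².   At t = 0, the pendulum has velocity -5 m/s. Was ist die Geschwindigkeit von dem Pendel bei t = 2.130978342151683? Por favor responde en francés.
Nous devons trouver l'intégrale de notre équation du jerk j(t) = -120·t - 24 2 fois. L'intégrale du jerk est l'accélération. En utilisant a(0) = -4, nous obtenons a(t) = -60·t^2 - 24·t - 4. En prenant ∫a(t)dt et en appliquant v(0) = -5, nous trouvons v(t) = -20·t^3 - 12·t^2 - 4·t - 5. Nous avons la vitesse v(t) = -20·t^3 - 12·t^2 - 4·t - 5. En substituant t = 2.130978342151683: v(2.130978342151683) = -261.555118478648.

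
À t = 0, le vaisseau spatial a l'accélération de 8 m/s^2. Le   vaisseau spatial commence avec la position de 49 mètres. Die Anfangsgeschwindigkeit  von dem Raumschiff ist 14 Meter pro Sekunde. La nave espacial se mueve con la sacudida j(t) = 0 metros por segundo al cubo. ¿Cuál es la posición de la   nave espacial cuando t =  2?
Para resolver esto, necesitamos tomar 3 integrales de nuestra ecuación de la sacudida j(t) = 0. La integral de la sacudida, con a(0) = 8, da la aceleración: a(t) = 8. Tomando ∫a(t)dt y aplicando v(0) = 14, encontramos v(t) = 8·t + 14. La antiderivada de la velocidad, con x(0) = 49, da la posición: x(t) = 4·t^2 + 14·t + 49. De la ecuación de la posición x(t) = 4·t^2 + 14·t + 49, sustituimos t = 2 para obtener x = 93.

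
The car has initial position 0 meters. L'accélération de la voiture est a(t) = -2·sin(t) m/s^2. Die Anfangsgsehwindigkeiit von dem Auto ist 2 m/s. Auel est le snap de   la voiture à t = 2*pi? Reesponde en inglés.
We must differentiate our acceleration equation a(t) = -2·sin(t) 2 times. Taking d/dt of a(t), we find j(t) = -2·cos(t). Taking d/dt of j(t), we find s(t) = 2·sin(t). Using s(t) = 2·sin(t) and substituting t = 2*pi, we find s = 0.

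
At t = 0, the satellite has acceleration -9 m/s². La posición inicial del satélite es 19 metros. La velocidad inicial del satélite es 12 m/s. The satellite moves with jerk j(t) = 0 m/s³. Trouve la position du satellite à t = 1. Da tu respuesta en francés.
Nous devons intégrer notre équation du jerk j(t) = 0 3 fois. En intégrant le jerk et en utilisant la condition initiale a(0) = -9, nous obtenons a(t) = -9. La primitive de l'accélération, avec v(0) = 12, donne la vitesse: v(t) = 12 - 9·t. En intégrant la vitesse et en utilisant la condition initiale x(0) = 19, nous obtenons x(t) = -9·t^2/2 + 12·t + 19. En utilisant x(t) = -9·t^2/2 + 12·t + 19 et en substituant t = 1, nous trouvons x = 53/2.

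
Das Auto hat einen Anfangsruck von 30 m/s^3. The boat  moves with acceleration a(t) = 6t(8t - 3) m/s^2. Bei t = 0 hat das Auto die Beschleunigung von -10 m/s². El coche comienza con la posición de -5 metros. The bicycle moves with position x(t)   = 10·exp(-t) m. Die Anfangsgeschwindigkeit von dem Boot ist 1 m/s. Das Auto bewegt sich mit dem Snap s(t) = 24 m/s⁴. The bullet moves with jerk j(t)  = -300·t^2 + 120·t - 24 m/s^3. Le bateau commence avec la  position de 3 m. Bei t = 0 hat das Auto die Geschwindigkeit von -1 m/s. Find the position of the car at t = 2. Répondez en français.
Nous devons intégrer notre équation du snap s(t) = 24 4 fois. En intégrant le snap et en utilisant la condition initiale j(0) = 30, nous obtenons j(t) = 24·t + 30. L'intégrale du jerk est l'accélération. En utilisant a(0) = -10, nous obtenons a(t) = 12·t^2 + 30·t - 10. L'intégrale de l'accélération, avec v(0) = -1, donne la vitesse: v(t) = 4·t^3 + 15·t^2 - 10·t - 1. L'intégrale de la vitesse est la position. En utilisant x(0) = -5, nous obtenons x(t) = t^4 + 5·t^3 - 5·t^2 - t - 5. En utilisant x(t) = t^4 + 5·t^3 - 5·t^2 - t - 5 et en substituant t = 2, nous trouvons x = 29.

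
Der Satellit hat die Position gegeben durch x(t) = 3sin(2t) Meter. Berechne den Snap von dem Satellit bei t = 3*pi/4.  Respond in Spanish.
Para resolver esto, necesitamos tomar 4 derivadas de nuestra ecuación de la posición x(t) = 3·sin(2·t). La derivada de la posición da la velocidad: v(t) = 6·cos(2·t). Tomando d/dt de v(t), encontramos a(t) = -12·sin(2·t). Derivando la aceleración, obtenemos la sacudida: j(t) = -24·cos(2·t). La derivada de la sacudida da el snap: s(t) = 48·sin(2·t). Usando s(t) = 48·sin(2·t) y sustituyendo t = 3*pi/4, encontramos s = -48.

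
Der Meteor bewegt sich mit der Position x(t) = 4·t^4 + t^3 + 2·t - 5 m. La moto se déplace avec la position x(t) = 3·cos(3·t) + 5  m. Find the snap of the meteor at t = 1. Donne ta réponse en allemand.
Ausgehend von der Position x(t) = 4·t^4 + t^3 + 2·t - 5, nehmen wir 4 Ableitungen. Mit d/dt von x(t) finden wir v(t) = 16·t^3 + 3·t^2 + 2. Mit d/dt von v(t) finden wir a(t) = 48·t^2 + 6·t. Mit d/dt von a(t) finden wir j(t) = 96·t + 6. Durch Ableiten von dem Ruck erhalten wir den Snap: s(t) = 96. Mit s(t) = 96 und Einsetzen von t = 1, finden wir s = 96.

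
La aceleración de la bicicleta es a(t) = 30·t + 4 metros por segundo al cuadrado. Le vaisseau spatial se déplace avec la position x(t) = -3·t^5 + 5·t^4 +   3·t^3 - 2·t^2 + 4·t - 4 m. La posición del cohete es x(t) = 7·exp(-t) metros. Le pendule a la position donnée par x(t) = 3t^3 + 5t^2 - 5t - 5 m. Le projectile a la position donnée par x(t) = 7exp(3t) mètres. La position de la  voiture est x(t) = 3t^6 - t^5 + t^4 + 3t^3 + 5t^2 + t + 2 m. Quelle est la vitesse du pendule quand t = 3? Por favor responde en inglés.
We must differentiate our position equation x(t) = 3·t^3 + 5·t^2 - 5·t - 5 1 time. Differentiating position, we get velocity: v(t) = 9·t^2 + 10·t - 5. We have velocity v(t) = 9·t^2 + 10·t - 5. Substituting t = 3: v(3) = 106.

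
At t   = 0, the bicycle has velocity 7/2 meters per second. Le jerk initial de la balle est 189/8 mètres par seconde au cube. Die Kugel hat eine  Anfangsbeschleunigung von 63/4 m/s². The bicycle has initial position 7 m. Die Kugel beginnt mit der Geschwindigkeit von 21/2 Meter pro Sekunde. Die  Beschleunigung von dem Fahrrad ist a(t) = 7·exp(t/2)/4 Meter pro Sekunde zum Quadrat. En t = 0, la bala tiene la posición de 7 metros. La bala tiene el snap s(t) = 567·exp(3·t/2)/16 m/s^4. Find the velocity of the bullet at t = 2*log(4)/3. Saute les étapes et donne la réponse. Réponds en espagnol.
v(2*log(4)/3) = 42.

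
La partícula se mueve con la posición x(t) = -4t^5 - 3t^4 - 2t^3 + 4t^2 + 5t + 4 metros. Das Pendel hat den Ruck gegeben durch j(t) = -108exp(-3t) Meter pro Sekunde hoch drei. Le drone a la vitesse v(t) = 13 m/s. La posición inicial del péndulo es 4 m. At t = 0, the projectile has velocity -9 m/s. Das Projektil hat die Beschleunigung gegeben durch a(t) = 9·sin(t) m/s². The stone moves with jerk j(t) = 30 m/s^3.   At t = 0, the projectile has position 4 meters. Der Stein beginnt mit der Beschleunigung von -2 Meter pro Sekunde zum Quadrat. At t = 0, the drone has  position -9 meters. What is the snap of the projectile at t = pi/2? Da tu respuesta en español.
Para resolver esto, necesitamos tomar 2 derivadas de nuestra ecuación de la aceleración a(t) = 9·sin(t). Derivando la aceleración, obtenemos la sacudida: j(t) = 9·cos(t). La derivada de la sacudida da el snap: s(t) = -9·sin(t). De la ecuación del snap s(t) = -9·sin(t), sustituimos t = pi/2 para obtener s = -9.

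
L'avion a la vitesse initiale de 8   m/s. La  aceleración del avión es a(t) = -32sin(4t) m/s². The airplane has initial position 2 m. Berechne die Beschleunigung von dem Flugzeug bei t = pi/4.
Mit a(t) = -32·sin(4·t) und Einsetzen von t = pi/4, finden wir a = 0.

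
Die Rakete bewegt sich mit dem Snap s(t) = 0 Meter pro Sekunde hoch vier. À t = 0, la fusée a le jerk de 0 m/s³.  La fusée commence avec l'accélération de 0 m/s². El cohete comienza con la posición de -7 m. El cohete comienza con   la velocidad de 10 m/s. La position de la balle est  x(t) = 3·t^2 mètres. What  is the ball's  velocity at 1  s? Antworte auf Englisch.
We must differentiate our position equation x(t) = 3·t^2 1 time. The derivative of position gives velocity: v(t) = 6·t. Using v(t) = 6·t and substituting t = 1, we find v = 6.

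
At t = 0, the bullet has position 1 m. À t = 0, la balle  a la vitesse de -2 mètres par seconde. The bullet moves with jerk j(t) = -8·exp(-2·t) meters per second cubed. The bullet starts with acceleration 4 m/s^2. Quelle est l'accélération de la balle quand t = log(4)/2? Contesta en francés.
En partant du jerk j(t) = -8·exp(-2·t), nous prenons 1 intégrale. En intégrant le jerk et en utilisant la condition initiale a(0) = 4, nous obtenons a(t) = 4·exp(-2·t). De l'équation de l'accélération a(t) = 4·exp(-2·t), nous substituons t = log(4)/2 pour obtenir a = 1.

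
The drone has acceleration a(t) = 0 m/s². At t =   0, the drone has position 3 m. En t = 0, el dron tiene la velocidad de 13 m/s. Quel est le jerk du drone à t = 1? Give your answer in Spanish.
Debemos derivar nuestra ecuación de la aceleración a(t) = 0 1 vez. Tomando d/dt de a(t), encontramos j(t) = 0. Usando j(t) = 0 y sustituyendo t = 1, encontramos j = 0.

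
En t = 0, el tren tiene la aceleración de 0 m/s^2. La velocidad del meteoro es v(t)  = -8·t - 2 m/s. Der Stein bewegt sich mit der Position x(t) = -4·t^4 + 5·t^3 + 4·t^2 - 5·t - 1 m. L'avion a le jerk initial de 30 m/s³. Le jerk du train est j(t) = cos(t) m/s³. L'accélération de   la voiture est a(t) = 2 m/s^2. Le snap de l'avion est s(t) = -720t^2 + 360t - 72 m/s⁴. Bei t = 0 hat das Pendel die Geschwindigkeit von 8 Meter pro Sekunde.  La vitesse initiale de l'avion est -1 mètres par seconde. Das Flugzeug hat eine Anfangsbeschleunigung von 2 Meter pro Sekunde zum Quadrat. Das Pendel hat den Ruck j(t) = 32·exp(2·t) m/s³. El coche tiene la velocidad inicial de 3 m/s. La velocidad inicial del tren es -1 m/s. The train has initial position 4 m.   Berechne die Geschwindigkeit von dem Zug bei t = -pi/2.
Ausgehend von dem Ruck j(t) = cos(t), nehmen wir 2 Stammfunktionen. Mit ∫j(t)dt und Anwendung von a(0) = 0, finden wir a(t) = sin(t). Durch Integration von der Beschleunigung und Verwendung der Anfangsbedingung v(0) = -1, erhalten wir v(t) = -cos(t). Mit v(t) = -cos(t) und Einsetzen von t = -pi/2, finden wir v = 0.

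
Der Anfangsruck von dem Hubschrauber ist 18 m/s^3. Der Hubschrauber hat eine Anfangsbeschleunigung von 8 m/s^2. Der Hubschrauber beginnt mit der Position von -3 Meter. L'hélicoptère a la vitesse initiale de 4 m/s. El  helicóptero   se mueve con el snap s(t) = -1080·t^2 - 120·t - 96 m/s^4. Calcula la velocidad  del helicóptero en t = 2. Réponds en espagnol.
Necesitamos integrar nuestra ecuación del snap s(t) = -1080·t^2 - 120·t - 96 3 veces. La antiderivada del snap es la sacudida. Usando j(0) = 18, obtenemos j(t) = -360·t^3 - 60·t^2 - 96·t + 18. La antiderivada de la sacudida, con a(0) = 8, da la aceleración: a(t) = -90·t^4 - 20·t^3 - 48·t^2 + 18·t + 8. Tomando ∫a(t)dt y aplicando v(0) = 4, encontramos v(t) = -18·t^5 - 5·t^4 - 16·t^3 + 9·t^2 + 8·t + 4. Tenemos la velocidad v(t) = -18·t^5 - 5·t^4 - 16·t^3 + 9·t^2 + 8·t + 4. Sustituyendo t = 2: v(2) = -728.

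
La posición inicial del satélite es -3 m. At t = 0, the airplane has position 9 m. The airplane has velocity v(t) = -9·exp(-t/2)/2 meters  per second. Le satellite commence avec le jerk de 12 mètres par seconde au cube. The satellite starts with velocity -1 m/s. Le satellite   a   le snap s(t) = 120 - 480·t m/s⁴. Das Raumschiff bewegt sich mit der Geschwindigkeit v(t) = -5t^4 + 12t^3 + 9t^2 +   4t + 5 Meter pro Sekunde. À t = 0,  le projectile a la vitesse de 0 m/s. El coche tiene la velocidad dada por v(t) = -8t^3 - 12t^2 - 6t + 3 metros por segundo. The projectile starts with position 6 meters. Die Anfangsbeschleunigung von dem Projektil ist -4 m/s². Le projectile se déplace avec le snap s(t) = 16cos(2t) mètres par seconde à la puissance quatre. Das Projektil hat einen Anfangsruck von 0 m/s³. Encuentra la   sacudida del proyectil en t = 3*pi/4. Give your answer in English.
We must find the integral of our snap equation s(t) = 16·cos(2·t) 1 time. The integral of snap, with j(0) = 0, gives jerk: j(t) = 8·sin(2·t). We have jerk j(t) = 8·sin(2·t). Substituting t = 3*pi/4: j(3*pi/4) = -8.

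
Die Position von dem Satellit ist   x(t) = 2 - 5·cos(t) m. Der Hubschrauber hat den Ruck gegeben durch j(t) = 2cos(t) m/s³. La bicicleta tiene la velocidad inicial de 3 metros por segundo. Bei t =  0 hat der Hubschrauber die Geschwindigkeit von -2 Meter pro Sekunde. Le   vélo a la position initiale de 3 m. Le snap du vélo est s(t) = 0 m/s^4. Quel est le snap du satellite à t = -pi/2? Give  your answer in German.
Wir müssen unsere Gleichung für die Position x(t) = 2 - 5·cos(t) 4-mal ableiten. Durch Ableiten von der Position erhalten wir die Geschwindigkeit: v(t) = 5·sin(t). Durch Ableiten von der Geschwindigkeit erhalten wir die Beschleunigung: a(t) = 5·cos(t). Durch Ableiten von der Beschleunigung erhalten wir den Ruck: j(t) = -5·sin(t). Die Ableitung von dem Ruck ergibt den Snap: s(t) = -5·cos(t). Mit s(t) = -5·cos(t) und Einsetzen von t = -pi/2, finden wir s = 0.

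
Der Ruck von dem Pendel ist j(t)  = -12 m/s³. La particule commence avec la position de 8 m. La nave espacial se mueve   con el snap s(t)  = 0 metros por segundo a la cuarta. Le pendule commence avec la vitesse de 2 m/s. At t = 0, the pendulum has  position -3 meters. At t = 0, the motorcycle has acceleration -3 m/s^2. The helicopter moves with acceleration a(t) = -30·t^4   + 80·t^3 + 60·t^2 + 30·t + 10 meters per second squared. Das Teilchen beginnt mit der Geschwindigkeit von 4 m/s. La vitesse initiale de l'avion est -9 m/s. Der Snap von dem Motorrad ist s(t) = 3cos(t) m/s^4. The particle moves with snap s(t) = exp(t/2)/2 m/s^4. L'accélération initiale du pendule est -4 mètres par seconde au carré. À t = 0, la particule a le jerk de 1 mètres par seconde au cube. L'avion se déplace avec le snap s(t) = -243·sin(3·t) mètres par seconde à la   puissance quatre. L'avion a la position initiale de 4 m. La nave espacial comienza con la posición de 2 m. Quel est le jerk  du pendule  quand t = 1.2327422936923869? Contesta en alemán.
Aus der Gleichung für den Ruck j(t) = -12, setzen wir t = 1.2327422936923869 ein und erhalten j = -12.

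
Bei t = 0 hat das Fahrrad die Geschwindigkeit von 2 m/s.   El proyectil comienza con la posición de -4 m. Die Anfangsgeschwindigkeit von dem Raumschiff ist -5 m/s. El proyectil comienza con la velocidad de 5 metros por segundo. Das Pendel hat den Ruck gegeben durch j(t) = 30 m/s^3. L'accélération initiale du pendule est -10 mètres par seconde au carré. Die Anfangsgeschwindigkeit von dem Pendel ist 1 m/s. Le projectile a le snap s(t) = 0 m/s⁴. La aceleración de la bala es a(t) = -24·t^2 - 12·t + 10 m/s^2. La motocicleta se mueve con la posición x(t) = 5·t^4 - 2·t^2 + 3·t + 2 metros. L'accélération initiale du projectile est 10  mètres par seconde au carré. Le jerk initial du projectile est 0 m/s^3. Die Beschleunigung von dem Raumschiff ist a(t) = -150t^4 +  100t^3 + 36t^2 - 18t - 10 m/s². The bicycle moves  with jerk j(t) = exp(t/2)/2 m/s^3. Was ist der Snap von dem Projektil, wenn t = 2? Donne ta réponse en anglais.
Using s(t) = 0 and substituting t = 2, we find s = 0.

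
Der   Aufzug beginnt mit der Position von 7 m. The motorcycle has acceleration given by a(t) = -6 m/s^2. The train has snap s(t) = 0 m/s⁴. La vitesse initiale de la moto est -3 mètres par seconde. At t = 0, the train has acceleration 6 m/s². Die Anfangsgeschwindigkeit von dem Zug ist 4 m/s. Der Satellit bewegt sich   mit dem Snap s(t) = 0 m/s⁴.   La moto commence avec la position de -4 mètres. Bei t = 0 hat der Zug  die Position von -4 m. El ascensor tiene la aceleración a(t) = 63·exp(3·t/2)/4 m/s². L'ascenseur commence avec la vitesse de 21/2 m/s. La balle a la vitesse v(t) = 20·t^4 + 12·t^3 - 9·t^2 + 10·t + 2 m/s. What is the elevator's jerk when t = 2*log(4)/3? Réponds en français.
Nous devons dériver notre équation de l'accélération a(t) = 63·exp(3·t/2)/4 1 fois. En dérivant l'accélération, nous obtenons le jerk: j(t) = 189·exp(3·t/2)/8. En utilisant j(t) = 189·exp(3·t/2)/8 et en substituant t = 2*log(4)/3, nous trouvons j = 189/2.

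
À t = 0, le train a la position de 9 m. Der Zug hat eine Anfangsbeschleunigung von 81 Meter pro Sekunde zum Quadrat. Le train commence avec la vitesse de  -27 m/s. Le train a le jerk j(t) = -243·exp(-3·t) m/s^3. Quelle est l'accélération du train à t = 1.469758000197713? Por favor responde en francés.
En partant du jerk j(t) = -243·exp(-3·t), nous prenons 1 primitive. En prenant ∫j(t)dt et en appliquant a(0) = 81, nous trouvons a(t) = 81·exp(-3·t). De l'équation de l'accélération a(t) = 81·exp(-3·t), nous substituons t = 1.469758000197713 pour obtenir a = 0.985284501089833.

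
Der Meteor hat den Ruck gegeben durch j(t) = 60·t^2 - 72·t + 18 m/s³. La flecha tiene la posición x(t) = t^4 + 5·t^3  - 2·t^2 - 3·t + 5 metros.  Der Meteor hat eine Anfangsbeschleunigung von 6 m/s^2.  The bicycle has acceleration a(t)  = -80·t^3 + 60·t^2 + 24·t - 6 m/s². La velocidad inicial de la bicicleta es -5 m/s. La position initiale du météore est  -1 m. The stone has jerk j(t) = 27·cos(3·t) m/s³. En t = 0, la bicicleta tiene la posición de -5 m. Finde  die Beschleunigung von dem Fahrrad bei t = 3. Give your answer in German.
Mit a(t) = -80·t^3 + 60·t^2 + 24·t - 6 und Einsetzen von t = 3, finden wir a = -1554.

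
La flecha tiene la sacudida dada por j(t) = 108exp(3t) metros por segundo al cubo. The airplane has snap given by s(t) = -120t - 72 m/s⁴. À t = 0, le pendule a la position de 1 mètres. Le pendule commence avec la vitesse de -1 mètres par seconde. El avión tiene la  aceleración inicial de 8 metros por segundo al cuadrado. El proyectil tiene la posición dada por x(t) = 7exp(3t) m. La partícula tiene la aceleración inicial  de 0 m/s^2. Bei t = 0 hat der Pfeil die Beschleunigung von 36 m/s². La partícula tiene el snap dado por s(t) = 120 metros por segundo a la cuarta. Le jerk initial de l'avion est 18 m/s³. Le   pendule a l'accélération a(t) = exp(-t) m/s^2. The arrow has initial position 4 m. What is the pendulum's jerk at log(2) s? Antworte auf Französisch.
En partant de l'accélération a(t) = exp(-t), nous prenons 1 dérivée. En dérivant l'accélération, nous obtenons le jerk: j(t) = -exp(-t). De l'équation du jerk j(t) = -exp(-t), nous substituons t = log(2) pour obtenir j = -1/2.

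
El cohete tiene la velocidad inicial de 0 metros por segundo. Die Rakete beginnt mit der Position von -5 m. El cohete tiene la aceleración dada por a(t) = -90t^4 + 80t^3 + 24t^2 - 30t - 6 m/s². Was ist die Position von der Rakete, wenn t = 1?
Wir müssen die Stammfunktion unserer Gleichung für die Beschleunigung a(t) = -90·t^4 + 80·t^3 + 24·t^2 - 30·t - 6 2-mal finden. Durch Integration von der Beschleunigung und Verwendung der Anfangsbedingung v(0) = 0, erhalten wir v(t) = t·(-18·t^4 + 20·t^3 + 8·t^2 - 15·t - 6). Durch Integration von der Geschwindigkeit und Verwendung der Anfangsbedingung x(0) = -5, erhalten wir x(t) = -3·t^6 + 4·t^5 + 2·t^4 - 5·t^3 - 3·t^2 - 5. Aus der Gleichung für die Position x(t) = -3·t^6 + 4·t^5 + 2·t^4 - 5·t^3 - 3·t^2 - 5, setzen wir t = 1 ein und erhalten x = -10.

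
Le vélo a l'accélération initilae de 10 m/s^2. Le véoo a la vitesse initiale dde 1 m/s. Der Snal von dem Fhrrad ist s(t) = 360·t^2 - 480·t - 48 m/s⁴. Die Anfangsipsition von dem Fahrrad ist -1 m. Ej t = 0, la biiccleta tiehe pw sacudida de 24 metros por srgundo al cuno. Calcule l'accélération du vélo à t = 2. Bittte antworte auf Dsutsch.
Wir müssen unsere Gleichung für den Snap s(t) = 360·t^2 - 480·t - 48 2-mal integrieren. Die Stammfunktion von dem Snap ist der Ruck. Mit j(0) = 24 erhalten wir j(t) = 120·t^3 - 240·t^2 - 48·t + 24. Das Integral von dem Ruck ist die Beschleunigung. Mit a(0) = 10 erhalten wir a(t) = 30·t^4 - 80·t^3 - 24·t^2 + 24·t + 10. Aus der Gleichung für die Beschleunigung a(t) = 30·t^4 - 80·t^3 - 24·t^2 + 24·t + 10, setzen wir t = 2 ein und erhalten a = -198.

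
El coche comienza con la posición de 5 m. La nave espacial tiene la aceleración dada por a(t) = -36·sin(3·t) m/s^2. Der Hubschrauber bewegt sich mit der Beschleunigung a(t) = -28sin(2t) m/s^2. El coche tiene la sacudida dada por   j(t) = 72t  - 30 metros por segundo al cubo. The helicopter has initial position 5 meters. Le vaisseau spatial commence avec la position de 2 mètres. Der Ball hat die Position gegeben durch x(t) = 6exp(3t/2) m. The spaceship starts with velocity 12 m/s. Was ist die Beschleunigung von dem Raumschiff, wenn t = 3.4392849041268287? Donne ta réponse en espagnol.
Tenemos la aceleración a(t) = -36·sin(3·t). Sustituyendo t = 3.4392849041268287: a(3.4392849041268287) = 28.0441659925802.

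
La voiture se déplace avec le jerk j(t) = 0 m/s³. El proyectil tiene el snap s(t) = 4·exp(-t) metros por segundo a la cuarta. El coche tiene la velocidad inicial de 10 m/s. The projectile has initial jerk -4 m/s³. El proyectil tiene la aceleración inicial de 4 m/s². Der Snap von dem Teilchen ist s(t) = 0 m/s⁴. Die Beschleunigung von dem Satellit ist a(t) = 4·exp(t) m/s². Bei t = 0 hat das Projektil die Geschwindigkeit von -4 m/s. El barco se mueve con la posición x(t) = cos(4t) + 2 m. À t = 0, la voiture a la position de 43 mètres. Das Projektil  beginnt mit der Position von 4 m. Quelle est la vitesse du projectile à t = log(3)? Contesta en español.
Debemos encontrar la integral de nuestra ecuación del snap s(t) = 4·exp(-t) 3 veces. La antiderivada del snap, con j(0) = -4, da la sacudida: j(t) = -4·exp(-t). La integral de la sacudida, con a(0) = 4, da la aceleración: a(t) = 4·exp(-t). Tomando ∫a(t)dt y aplicando v(0) = -4, encontramos v(t) = -4·exp(-t). De la ecuación de la velocidad v(t) = -4·exp(-t), sustituimos t = log(3) para obtener v = -4/3.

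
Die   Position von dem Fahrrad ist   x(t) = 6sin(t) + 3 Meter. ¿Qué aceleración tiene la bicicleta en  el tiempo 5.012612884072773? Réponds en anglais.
Starting from position x(t) = 6·sin(t) + 3, we take 2 derivatives. Taking d/dt of x(t), we find v(t) = 6·cos(t). Differentiating velocity, we get acceleration: a(t) = -6·sin(t). Using a(t) = -6·sin(t) and substituting t = 5.012612884072773, we find a = 5.73162178269065.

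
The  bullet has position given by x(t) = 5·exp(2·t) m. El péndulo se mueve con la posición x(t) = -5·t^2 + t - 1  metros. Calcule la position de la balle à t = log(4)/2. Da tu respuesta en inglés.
Using x(t) = 5·exp(2·t) and substituting t = log(4)/2, we find x = 20.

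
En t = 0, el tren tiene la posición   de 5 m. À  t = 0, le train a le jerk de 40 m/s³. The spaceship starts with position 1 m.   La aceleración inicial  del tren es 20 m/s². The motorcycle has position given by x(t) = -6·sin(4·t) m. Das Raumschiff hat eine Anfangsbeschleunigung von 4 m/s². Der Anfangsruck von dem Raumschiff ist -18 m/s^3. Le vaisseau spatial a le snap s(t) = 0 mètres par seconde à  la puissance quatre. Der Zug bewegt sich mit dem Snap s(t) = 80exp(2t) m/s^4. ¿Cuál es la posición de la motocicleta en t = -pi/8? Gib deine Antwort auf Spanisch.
Tenemos la posición x(t) = -6·sin(4·t). Sustituyendo t = -pi/8: x(-pi/8) = 6.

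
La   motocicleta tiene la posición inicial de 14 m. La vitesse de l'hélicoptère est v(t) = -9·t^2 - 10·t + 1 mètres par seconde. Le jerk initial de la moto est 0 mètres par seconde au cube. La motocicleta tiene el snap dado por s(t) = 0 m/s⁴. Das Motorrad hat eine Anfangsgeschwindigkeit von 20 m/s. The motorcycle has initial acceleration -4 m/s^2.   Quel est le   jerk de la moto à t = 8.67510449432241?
Nous devons intégrer notre équation du snap s(t) = 0 1 fois. En prenant ∫s(t)dt et en appliquant j(0) = 0, nous trouvons j(t) = 0. De l'équation du jerk j(t) = 0, nous substituons t = 8.67510449432241 pour obtenir j = 0.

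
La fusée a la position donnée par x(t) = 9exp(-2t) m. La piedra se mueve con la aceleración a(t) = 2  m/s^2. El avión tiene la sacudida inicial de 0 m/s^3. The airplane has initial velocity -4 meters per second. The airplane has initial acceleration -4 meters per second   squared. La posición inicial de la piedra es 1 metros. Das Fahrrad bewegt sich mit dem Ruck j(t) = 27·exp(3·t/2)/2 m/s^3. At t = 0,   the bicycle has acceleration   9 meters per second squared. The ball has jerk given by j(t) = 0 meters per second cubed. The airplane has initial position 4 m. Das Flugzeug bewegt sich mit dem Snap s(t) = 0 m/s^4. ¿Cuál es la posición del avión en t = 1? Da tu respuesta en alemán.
Ausgehend von dem Snap s(t) = 0, nehmen wir 4 Stammfunktionen. Mit ∫s(t)dt und Anwendung von j(0) = 0, finden wir j(t) = 0. Die Stammfunktion von dem Ruck ist die Beschleunigung. Mit a(0) = -4 erhalten wir a(t) = -4. Die Stammfunktion von der Beschleunigung ist die Geschwindigkeit. Mit v(0) = -4 erhalten wir v(t) = -4·t - 4. Mit ∫v(t)dt und Anwendung von x(0) = 4, finden wir x(t) = -2·t^2 - 4·t + 4. Wir haben die Position x(t) = -2·t^2 - 4·t + 4. Durch Einsetzen von t = 1: x(1) = -2.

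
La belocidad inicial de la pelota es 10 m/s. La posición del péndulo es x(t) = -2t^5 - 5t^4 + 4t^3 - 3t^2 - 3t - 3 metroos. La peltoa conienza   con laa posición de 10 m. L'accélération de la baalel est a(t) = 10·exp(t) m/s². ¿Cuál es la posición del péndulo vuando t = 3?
De la ecuación de la posición x(t) = -2·t^5 - 5·t^4 + 4·t^3 - 3·t^2 - 3·t - 3, sustituimos t = 3 para obtener x = -822.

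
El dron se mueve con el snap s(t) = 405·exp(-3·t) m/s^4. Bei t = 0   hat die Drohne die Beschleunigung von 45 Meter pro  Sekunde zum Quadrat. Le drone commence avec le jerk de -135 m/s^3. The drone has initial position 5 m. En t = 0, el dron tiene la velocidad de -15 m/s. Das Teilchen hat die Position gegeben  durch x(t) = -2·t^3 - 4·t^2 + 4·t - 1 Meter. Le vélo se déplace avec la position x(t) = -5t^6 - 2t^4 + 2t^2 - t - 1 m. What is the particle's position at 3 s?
We have position x(t) = -2·t^3 - 4·t^2 + 4·t - 1. Substituting t = 3: x(3) = -79.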